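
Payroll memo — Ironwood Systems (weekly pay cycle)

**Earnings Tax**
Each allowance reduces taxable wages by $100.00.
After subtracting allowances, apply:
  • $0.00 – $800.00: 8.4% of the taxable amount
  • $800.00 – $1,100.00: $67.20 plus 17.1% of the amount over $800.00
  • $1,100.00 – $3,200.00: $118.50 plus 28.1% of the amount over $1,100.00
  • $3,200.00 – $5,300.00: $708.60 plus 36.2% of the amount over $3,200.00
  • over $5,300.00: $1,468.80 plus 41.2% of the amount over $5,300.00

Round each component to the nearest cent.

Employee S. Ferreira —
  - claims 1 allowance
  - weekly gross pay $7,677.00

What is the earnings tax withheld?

Earnings Tax: taxable = $7,677.00 − 1×$100.00 = $7,577.00
  $1,468.80 + 41.2% × ($7,577.00 − $5,300.00) = $1,468.80 + 41.2% × $2,277.00 = $2,406.92

$2,406.92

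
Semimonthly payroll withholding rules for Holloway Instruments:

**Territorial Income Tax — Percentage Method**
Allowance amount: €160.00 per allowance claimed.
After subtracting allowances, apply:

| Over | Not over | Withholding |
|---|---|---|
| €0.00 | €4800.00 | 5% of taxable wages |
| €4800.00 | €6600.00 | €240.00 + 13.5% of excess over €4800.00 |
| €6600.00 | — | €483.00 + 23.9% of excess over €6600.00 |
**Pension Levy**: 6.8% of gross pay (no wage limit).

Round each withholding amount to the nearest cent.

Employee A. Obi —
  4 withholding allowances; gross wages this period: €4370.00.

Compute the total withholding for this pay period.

€483.66

Territorial Income Tax: taxable = €4370.00 − 4×€160.00 = €3730.00
  5% × €3730.00 = €186.50
Pension Levy: 6.8% × €4370.00 = €297.16
Total: €186.50 + €297.16 = €483.66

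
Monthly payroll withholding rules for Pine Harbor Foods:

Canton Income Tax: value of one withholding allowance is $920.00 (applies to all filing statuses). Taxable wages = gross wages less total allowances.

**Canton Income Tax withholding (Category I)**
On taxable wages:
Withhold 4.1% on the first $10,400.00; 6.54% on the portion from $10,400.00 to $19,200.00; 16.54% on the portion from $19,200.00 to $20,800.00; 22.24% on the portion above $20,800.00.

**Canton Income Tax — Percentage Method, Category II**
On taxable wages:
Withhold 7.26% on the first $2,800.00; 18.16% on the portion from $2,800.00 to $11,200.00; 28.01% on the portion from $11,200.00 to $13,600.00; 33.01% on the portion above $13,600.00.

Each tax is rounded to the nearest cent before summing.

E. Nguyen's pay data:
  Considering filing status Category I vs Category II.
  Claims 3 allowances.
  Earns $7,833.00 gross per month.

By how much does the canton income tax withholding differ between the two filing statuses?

Canton Income Tax (Category I): taxable = $7,833.00 − 3×$920.00 = $5,073.00
  4.1% × $5,073.00 = $207.99
Canton Income Tax (Category II): taxable = $7,833.00 − 3×$920.00 = $5,073.00
  $203.28 + 18.16% × ($5,073.00 − $2,800.00) = $203.28 + 18.16% × $2,273.00 = $616.06
Difference: |$207.99 − $616.06| = $408.07 (higher under Category II)

$408.07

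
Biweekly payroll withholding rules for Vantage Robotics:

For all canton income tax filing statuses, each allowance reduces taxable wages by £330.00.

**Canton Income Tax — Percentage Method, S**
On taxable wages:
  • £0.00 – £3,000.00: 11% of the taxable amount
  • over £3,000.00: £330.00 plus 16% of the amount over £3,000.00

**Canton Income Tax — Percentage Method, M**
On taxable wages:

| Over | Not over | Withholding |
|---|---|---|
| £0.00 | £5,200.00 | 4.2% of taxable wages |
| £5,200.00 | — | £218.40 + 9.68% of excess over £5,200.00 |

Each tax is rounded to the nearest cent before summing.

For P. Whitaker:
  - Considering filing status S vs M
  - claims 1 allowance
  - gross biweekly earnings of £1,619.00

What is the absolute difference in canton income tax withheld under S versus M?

£87.65

Canton Income Tax (S): taxable = £1,619.00 − 1×£330.00 = £1,289.00
  11% × £1,289.00 = £141.79
Canton Income Tax (M): taxable = £1,619.00 − 1×£330.00 = £1,289.00
  4.2% × £1,289.00 = £54.14
Difference: |£141.79 − £54.14| = £87.65 (higher under S)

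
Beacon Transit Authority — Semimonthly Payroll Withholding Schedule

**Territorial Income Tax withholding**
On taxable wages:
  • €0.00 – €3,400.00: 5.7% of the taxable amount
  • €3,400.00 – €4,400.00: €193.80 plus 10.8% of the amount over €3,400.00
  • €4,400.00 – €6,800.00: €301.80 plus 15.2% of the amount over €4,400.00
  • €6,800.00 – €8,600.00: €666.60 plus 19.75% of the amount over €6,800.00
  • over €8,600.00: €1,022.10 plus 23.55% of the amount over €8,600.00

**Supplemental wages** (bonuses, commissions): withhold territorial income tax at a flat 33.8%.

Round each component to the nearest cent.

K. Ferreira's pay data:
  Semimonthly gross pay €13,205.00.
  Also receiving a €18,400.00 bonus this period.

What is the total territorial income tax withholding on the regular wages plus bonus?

€8,325.78

Territorial Income Tax: taxable = €13,205.00
  €1,022.10 + 23.55% × (€13,205.00 − €8,600.00) = €1,022.10 + 23.55% × €4,605.00 = €2,106.58
Supplemental (33.8% flat on bonus): 33.8% × €18,400.00 = €6,219.20
Total territorial income tax: €2,106.58 + €6,219.20 = €8,325.78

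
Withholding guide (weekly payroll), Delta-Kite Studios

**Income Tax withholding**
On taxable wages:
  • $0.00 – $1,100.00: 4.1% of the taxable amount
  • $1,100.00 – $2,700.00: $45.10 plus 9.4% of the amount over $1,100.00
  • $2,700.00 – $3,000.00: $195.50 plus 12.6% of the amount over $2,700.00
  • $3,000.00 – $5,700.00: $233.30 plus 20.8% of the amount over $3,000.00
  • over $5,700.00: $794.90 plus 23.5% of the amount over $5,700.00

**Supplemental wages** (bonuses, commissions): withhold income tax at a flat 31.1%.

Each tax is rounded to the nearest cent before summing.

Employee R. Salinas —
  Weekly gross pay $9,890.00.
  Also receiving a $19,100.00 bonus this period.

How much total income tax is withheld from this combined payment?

Income Tax: taxable = $9,890.00
  $794.90 + 23.5% × ($9,890.00 − $5,700.00) = $794.90 + 23.5% × $4,190.00 = $1,779.55
Supplemental (31.1% flat on bonus): 31.1% × $19,100.00 = $5,940.10
Total income tax: $1,779.55 + $5,940.10 = $7,719.65

$7,719.65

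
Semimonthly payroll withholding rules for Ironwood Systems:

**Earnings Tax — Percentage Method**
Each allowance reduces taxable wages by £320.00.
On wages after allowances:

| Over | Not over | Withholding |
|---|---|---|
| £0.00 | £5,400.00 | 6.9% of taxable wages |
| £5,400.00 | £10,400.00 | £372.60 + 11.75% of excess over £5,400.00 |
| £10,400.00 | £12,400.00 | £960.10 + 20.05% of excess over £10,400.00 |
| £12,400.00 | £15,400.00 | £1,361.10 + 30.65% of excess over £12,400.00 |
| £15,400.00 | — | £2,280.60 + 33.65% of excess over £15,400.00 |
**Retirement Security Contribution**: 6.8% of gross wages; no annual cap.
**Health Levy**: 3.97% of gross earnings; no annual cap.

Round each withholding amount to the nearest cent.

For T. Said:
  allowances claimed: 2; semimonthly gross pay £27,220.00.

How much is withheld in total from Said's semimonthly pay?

£8,974.26

Earnings Tax: taxable = £27,220.00 − 2×£320.00 = £26,580.00
  £2,280.60 + 33.65% × (£26,580.00 − £15,400.00) = £2,280.60 + 33.65% × £11,180.00 = £6,042.67
Retirement Security Contribution: 6.8% × £27,220.00 = £1,850.96
Health Levy: 3.97% × £27,220.00 = £1,080.63
Total: £6,042.67 + £1,850.96 + £1,080.63 = £8,974.26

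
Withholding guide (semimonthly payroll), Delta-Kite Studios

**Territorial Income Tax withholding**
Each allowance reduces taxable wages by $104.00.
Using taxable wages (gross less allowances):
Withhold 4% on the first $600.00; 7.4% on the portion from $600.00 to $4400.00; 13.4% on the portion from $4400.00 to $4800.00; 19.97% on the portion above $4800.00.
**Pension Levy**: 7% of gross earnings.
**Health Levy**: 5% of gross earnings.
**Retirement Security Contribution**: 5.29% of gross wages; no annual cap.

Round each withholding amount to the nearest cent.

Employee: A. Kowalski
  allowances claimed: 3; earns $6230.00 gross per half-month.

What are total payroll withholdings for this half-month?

$1659.23

Territorial Income Tax: taxable = $6230.00 − 3×$104.00 = $5918.00
  $358.80 + 19.97% × ($5918.00 − $4800.00) = $358.80 + 19.97% × $1118.00 = $582.06
Pension Levy: 7% × $6230.00 = $436.10
Health Levy: 5% × $6230.00 = $311.50
Retirement Security Contribution: 5.29% × $6230.00 = $329.57
Total: $582.06 + $436.10 + $311.50 + $329.57 = $1659.23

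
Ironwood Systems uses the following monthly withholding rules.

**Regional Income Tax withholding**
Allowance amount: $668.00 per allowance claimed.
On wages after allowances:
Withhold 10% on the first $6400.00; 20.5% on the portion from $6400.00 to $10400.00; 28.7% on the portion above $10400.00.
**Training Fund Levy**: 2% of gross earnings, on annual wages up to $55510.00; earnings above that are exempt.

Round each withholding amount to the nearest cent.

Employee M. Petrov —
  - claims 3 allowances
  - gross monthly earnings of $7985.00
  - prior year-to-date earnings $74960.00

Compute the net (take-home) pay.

Regional Income Tax: taxable = $7985.00 − 3×$668.00 = $5981.00
  10% × $5981.00 = $598.10
Training Fund Levy: YTD $74960.00 ≥ cap $55510.00 → $0.00
Total withheld: $598.10 + $0.00 = $598.10
Net pay: $7985.00 − $598.10 = $7386.90

$7386.90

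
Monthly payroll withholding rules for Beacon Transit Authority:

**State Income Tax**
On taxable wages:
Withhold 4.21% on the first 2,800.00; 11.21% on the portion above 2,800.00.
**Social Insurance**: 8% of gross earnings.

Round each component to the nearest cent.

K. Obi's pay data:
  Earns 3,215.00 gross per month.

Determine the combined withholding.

421.60

State Income Tax: taxable = 3,215.00
  117.88 + 11.21% × (3,215.00 − 2,800.00) = 117.88 + 11.21% × 415.00 = 164.40
Social Insurance: 8% × 3,215.00 = 257.20
Total: 164.40 + 257.20 = 421.60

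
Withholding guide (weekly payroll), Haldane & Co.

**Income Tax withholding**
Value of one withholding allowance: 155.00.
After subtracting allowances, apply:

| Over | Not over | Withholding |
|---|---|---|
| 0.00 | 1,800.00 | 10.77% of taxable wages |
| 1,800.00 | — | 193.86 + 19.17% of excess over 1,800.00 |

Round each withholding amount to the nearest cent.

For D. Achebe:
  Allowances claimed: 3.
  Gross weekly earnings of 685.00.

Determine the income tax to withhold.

Income Tax: taxable = 685.00 − 3×155.00 = 220.00
  10.77% × 220.00 = 23.69

23.69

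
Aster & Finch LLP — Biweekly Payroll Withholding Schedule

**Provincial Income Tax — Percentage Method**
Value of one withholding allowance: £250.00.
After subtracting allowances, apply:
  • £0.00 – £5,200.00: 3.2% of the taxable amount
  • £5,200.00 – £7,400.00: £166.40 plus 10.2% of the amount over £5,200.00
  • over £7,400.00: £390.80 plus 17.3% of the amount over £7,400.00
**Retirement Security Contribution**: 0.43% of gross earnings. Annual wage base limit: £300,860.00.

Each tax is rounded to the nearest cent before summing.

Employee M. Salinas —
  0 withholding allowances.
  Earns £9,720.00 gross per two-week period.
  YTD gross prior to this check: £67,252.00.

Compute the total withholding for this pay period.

£833.96

Provincial Income Tax: taxable = £9,720.00
  £390.80 + 17.3% × (£9,720.00 − £7,400.00) = £390.80 + 17.3% × £2,320.00 = £792.16
Retirement Security Contribution: 0.43% × £9,720.00 = £41.80
Total: £792.16 + £41.80 = £833.96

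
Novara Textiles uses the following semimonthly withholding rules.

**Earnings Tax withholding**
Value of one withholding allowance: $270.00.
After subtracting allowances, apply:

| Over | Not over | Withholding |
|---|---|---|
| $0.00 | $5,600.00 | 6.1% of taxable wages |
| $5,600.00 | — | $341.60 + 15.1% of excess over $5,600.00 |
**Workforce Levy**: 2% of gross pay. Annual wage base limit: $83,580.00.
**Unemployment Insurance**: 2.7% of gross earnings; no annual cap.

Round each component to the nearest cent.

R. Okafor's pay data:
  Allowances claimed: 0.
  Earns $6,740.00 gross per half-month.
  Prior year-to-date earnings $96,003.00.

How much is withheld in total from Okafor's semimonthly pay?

$695.72

Earnings Tax: taxable = $6,740.00
  $341.60 + 15.1% × ($6,740.00 − $5,600.00) = $341.60 + 15.1% × $1,140.00 = $513.74
Workforce Levy: YTD $96,003.00 ≥ cap $83,580.00 → $0.00
Unemployment Insurance: 2.7% × $6,740.00 = $181.98
Total: $513.74 + $0.00 + $181.98 = $695.72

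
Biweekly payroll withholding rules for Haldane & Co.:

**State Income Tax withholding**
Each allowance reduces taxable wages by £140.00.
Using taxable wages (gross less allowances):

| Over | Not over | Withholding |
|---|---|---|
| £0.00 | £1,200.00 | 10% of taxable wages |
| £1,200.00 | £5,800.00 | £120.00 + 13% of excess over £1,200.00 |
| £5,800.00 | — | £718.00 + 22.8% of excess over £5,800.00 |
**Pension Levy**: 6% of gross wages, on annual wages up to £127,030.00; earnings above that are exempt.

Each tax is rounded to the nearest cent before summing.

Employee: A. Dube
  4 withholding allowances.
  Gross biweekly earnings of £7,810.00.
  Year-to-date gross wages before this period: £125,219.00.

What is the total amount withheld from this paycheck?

State Income Tax: taxable = £7,810.00 − 4×£140.00 = £7,250.00
  £718.00 + 22.8% × (£7,250.00 − £5,800.00) = £718.00 + 22.8% × £1,450.00 = £1,048.60
Pension Levy: cap £127,030.00 − YTD £125,219.00 = £1,811.00 subject; 6% × £1,811.00 = £108.66
Total: £1,048.60 + £108.66 = £1,157.26

£1,157.26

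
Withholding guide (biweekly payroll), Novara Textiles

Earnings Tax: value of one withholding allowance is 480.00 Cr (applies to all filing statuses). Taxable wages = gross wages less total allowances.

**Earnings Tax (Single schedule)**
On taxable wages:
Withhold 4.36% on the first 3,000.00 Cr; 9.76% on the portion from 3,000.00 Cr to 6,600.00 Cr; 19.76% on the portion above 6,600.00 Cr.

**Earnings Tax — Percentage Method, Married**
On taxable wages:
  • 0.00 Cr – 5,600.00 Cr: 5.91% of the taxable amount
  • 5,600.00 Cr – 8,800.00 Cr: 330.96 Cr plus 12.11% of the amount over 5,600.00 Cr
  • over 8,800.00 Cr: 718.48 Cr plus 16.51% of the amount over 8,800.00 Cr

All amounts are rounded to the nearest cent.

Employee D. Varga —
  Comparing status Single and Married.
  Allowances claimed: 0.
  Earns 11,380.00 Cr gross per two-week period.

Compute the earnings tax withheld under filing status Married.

Earnings Tax (Married): taxable = 11,380.00 Cr
  718.48 Cr + 16.51% × (11,380.00 Cr − 8,800.00 Cr) = 718.48 Cr + 16.51% × 2,580.00 Cr = 1,144.44 Cr

1,144.44 Cr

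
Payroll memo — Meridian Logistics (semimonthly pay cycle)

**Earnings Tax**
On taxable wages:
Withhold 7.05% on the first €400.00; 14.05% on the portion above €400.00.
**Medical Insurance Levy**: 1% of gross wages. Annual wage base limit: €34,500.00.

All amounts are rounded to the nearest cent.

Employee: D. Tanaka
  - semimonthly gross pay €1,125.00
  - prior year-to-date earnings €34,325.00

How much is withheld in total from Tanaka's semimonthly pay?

Earnings Tax: taxable = €1,125.00
  €28.20 + 14.05% × (€1,125.00 − €400.00) = €28.20 + 14.05% × €725.00 = €130.06
Medical Insurance Levy: cap €34,500.00 − YTD €34,325.00 = €175.00 subject; 1% × €175.00 = €1.75
Total: €130.06 + €1.75 = €131.81

€131.81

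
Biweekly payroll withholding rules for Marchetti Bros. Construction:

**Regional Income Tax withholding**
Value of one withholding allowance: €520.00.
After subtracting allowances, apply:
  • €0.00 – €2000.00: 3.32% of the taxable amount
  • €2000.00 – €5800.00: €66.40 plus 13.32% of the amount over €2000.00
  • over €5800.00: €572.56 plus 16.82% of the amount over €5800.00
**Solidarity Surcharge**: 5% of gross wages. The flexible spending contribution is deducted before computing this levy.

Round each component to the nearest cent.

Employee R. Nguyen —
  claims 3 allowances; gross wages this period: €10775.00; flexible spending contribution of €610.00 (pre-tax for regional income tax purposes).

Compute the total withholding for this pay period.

Regional Income Tax: taxable = €10775.00 − €610.00 − 3×€520.00 = €8605.00
  €572.56 + 16.82% × (€8605.00 − €5800.00) = €572.56 + 16.82% × €2805.00 = €1044.36
Solidarity Surcharge: 5% × €10165.00 = €508.25
Total: €1044.36 + €508.25 = €1552.61

€1552.61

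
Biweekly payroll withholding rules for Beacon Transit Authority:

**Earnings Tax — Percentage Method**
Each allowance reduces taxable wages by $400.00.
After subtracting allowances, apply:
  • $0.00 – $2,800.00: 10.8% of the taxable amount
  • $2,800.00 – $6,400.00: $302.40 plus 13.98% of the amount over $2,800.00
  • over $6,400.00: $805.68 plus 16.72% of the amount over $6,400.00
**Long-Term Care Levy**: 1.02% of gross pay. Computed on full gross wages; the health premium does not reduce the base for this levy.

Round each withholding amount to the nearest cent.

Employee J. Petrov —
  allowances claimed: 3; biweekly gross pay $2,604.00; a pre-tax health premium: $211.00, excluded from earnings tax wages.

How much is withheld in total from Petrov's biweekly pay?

$155.40

Earnings Tax: taxable = $2,604.00 − $211.00 − 3×$400.00 = $1,193.00
  10.8% × $1,193.00 = $128.84
Long-Term Care Levy: 1.02% × $2,604.00 = $26.56
Total: $128.84 + $26.56 = $155.40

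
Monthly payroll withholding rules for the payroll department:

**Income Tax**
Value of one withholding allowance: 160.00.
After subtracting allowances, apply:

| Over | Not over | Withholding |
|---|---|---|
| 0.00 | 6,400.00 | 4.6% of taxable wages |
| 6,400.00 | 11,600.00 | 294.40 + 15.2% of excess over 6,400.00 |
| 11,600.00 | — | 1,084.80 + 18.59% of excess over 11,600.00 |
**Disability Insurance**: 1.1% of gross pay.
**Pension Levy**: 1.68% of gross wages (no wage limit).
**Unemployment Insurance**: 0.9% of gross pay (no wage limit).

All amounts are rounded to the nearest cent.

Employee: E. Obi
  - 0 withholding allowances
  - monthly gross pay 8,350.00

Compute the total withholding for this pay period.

Income Tax: taxable = 8,350.00
  294.40 + 15.2% × (8,350.00 − 6,400.00) = 294.40 + 15.2% × 1,950.00 = 590.80
Disability Insurance: 1.1% × 8,350.00 = 91.85
Pension Levy: 1.68% × 8,350.00 = 140.28
Unemployment Insurance: 0.9% × 8,350.00 = 75.15
Total: 590.80 + 91.85 + 140.28 + 75.15 = 898.08

898.08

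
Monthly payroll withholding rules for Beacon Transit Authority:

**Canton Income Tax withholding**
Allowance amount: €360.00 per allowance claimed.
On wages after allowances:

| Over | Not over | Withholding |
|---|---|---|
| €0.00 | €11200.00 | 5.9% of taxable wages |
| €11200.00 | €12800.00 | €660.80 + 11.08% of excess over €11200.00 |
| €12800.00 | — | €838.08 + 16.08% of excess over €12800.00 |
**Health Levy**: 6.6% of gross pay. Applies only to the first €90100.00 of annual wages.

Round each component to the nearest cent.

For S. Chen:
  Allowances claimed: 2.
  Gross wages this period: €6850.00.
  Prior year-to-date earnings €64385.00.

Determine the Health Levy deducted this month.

Health Levy: 6.6% × €6850.00 = €452.10

€452.10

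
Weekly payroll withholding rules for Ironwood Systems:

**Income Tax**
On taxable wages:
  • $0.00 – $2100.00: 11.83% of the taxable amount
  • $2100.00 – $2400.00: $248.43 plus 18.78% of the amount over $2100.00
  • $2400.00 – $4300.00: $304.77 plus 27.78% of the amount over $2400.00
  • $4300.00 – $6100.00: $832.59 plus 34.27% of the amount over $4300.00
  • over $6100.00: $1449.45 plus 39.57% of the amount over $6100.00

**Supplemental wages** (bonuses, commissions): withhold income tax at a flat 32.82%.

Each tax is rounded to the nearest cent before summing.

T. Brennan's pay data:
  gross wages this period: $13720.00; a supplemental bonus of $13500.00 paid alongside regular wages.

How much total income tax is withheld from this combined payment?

$8895.38

Income Tax: taxable = $13720.00
  $1449.45 + 39.57% × ($13720.00 − $6100.00) = $1449.45 + 39.57% × $7620.00 = $4464.68
Supplemental (32.82% flat on bonus): 32.82% × $13500.00 = $4430.70
Total income tax: $4464.68 + $4430.70 = $8895.38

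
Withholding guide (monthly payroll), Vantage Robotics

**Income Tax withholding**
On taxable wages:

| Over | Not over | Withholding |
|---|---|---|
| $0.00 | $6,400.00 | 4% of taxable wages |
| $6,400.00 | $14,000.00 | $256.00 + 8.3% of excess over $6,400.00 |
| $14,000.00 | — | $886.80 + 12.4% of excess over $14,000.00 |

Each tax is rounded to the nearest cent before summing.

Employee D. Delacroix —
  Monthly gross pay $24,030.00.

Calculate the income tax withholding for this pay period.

$2,130.52

Income Tax: taxable = $24,030.00
  $886.80 + 12.4% × ($24,030.00 − $14,000.00) = $886.80 + 12.4% × $10,030.00 = $2,130.52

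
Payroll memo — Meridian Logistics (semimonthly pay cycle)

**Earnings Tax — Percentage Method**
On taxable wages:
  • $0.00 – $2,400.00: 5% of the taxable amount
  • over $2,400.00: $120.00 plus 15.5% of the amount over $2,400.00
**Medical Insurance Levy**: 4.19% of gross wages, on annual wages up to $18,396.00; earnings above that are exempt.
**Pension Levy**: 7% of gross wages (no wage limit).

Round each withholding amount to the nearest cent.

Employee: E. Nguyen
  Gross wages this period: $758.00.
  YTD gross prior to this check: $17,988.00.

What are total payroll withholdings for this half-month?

$108.06

Earnings Tax: taxable = $758.00
  5% × $758.00 = $37.90
Medical Insurance Levy: cap $18,396.00 − YTD $17,988.00 = $408.00 subject; 4.19% × $408.00 = $17.10
Pension Levy: 7% × $758.00 = $53.06
Total: $37.90 + $17.10 + $53.06 = $108.06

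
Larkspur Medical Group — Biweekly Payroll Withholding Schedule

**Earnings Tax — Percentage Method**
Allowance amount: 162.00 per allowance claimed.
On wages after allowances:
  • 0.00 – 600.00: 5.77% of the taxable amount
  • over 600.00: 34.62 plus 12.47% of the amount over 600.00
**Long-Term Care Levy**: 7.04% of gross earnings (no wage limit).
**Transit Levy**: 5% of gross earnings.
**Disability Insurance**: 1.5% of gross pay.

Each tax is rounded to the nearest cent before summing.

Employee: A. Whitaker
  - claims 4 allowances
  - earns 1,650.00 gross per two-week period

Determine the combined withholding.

Earnings Tax: taxable = 1,650.00 − 4×162.00 = 1,002.00
  34.62 + 12.47% × (1,002.00 − 600.00) = 34.62 + 12.47% × 402.00 = 84.75
Long-Term Care Levy: 7.04% × 1,650.00 = 116.16
Transit Levy: 5% × 1,650.00 = 82.50
Disability Insurance: 1.5% × 1,650.00 = 24.75
Total: 84.75 + 116.16 + 82.50 + 24.75 = 308.16

308.16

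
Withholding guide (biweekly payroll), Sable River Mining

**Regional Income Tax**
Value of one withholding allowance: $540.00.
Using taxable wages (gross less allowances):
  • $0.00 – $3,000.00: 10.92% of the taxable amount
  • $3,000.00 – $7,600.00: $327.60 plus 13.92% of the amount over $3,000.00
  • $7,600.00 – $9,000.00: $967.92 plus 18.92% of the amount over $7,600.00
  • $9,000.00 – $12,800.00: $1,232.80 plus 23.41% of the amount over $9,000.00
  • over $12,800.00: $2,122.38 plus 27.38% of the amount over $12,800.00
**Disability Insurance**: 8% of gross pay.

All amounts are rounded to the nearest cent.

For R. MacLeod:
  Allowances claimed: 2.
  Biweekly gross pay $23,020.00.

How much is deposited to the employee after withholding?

$16,553.49

Regional Income Tax: taxable = $23,020.00 − 2×$540.00 = $21,940.00
  $2,122.38 + 27.38% × ($21,940.00 − $12,800.00) = $2,122.38 + 27.38% × $9,140.00 = $4,624.91
Disability Insurance: 8% × $23,020.00 = $1,841.60
Total withheld: $4,624.91 + $1,841.60 = $6,466.51
Net pay: $23,020.00 − $6,466.51 = $16,553.49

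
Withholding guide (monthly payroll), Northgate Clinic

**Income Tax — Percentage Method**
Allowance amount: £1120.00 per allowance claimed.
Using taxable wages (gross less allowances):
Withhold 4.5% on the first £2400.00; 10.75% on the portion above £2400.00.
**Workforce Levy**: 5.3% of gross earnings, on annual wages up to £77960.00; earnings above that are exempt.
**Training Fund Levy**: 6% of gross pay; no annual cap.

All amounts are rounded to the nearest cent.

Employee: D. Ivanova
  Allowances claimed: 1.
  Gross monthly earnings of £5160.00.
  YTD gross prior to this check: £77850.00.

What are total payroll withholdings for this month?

£599.73

Income Tax: taxable = £5160.00 − 1×£1120.00 = £4040.00
  £108.00 + 10.75% × (£4040.00 − £2400.00) = £108.00 + 10.75% × £1640.00 = £284.30
Workforce Levy: cap £77960.00 − YTD £77850.00 = £110.00 subject; 5.3% × £110.00 = £5.83
Training Fund Levy: 6% × £5160.00 = £309.60
Total: £284.30 + £5.83 + £309.60 = £599.73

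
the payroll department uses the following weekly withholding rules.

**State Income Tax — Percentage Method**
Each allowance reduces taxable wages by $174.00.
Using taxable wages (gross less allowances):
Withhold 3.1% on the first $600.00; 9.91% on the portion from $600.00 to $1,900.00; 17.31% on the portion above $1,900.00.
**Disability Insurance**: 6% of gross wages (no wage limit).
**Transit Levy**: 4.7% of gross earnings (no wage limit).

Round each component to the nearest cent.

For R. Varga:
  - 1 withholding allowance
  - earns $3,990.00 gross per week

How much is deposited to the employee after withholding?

$3,083.98

State Income Tax: taxable = $3,990.00 − 1×$174.00 = $3,816.00
  $147.43 + 17.31% × ($3,816.00 − $1,900.00) = $147.43 + 17.31% × $1,916.00 = $479.09
Disability Insurance: 6% × $3,990.00 = $239.40
Transit Levy: 4.7% × $3,990.00 = $187.53
Total withheld: $479.09 + $239.40 + $187.53 = $906.02
Net pay: $3,990.00 − $906.02 = $3,083.98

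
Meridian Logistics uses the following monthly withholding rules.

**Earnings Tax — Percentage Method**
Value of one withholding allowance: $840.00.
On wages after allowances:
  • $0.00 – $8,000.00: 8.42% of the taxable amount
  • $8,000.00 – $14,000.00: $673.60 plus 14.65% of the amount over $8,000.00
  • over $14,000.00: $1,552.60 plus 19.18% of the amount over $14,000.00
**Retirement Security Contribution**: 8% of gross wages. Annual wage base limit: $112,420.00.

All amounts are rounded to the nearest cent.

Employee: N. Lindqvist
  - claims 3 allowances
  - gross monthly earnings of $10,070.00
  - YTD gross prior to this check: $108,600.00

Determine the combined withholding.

$941.31

Earnings Tax: taxable = $10,070.00 − 3×$840.00 = $7,550.00
  8.42% × $7,550.00 = $635.71
Retirement Security Contribution: cap $112,420.00 − YTD $108,600.00 = $3,820.00 subject; 8% × $3,820.00 = $305.60
Total: $635.71 + $305.60 = $941.31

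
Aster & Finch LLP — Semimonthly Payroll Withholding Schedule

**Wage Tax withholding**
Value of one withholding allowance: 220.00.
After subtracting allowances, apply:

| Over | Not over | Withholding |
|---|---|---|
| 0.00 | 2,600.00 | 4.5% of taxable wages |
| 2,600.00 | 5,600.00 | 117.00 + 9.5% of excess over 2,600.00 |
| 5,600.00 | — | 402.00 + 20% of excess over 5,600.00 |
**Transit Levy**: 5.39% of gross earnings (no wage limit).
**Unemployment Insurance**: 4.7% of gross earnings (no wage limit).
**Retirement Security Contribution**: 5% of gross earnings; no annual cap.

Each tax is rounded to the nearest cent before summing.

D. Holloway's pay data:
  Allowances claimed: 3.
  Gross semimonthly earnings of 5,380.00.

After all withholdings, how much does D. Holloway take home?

4,249.76

Wage Tax: taxable = 5,380.00 − 3×220.00 = 4,720.00
  117.00 + 9.5% × (4,720.00 − 2,600.00) = 117.00 + 9.5% × 2,120.00 = 318.40
Transit Levy: 5.39% × 5,380.00 = 289.98
Unemployment Insurance: 4.7% × 5,380.00 = 252.86
Retirement Security Contribution: 5% × 5,380.00 = 269.00
Total withheld: 318.40 + 289.98 + 252.86 + 269.00 = 1,130.24
Net pay: 5,380.00 − 1,130.24 = 4,249.76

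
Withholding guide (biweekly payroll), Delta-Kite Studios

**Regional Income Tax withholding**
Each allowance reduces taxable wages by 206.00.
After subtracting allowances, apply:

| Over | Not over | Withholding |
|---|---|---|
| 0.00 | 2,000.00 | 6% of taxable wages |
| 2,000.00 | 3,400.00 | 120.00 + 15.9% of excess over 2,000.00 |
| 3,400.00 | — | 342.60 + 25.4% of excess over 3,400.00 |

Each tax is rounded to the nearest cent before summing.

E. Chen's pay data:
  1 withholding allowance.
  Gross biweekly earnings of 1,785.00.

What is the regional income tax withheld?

Regional Income Tax: taxable = 1,785.00 − 1×206.00 = 1,579.00
  6% × 1,579.00 = 94.74

94.74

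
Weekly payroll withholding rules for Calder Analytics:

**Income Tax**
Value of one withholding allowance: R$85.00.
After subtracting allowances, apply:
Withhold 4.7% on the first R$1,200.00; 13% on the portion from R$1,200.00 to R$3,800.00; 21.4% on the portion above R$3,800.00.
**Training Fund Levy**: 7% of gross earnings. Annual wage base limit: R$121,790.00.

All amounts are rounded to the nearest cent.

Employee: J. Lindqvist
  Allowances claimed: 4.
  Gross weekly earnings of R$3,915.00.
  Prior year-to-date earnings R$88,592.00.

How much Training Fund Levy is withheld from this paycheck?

Training Fund Levy: 7% × R$3,915.00 = R$274.05

R$274.05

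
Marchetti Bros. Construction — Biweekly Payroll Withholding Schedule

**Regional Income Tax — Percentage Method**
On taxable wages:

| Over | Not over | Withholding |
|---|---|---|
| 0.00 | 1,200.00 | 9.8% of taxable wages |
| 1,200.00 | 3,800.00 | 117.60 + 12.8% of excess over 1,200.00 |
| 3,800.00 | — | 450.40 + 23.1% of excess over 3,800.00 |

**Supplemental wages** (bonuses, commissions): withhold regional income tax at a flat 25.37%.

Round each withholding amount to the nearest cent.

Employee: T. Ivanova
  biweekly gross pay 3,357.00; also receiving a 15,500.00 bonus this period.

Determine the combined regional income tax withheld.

4,326.05

Regional Income Tax: taxable = 3,357.00
  117.60 + 12.8% × (3,357.00 − 1,200.00) = 117.60 + 12.8% × 2,157.00 = 393.70
Supplemental (25.37% flat on bonus): 25.37% × 15,500.00 = 3,932.35
Total regional income tax: 393.70 + 3,932.35 = 4,326.05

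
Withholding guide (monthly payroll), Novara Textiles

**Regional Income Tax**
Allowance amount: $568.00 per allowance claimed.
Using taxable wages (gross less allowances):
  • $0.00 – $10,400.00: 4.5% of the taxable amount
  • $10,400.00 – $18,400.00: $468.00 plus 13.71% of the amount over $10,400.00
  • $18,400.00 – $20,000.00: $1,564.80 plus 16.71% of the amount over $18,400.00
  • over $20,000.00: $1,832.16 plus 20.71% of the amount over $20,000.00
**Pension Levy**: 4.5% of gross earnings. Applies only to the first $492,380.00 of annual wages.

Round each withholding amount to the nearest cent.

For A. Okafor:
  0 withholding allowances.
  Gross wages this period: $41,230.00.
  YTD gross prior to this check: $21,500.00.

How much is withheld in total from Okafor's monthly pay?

Regional Income Tax: taxable = $41,230.00
  $1,832.16 + 20.71% × ($41,230.00 − $20,000.00) = $1,832.16 + 20.71% × $21,230.00 = $6,228.89
Pension Levy: 4.5% × $41,230.00 = $1,855.35
Total: $6,228.89 + $1,855.35 = $8,084.24

$8,084.24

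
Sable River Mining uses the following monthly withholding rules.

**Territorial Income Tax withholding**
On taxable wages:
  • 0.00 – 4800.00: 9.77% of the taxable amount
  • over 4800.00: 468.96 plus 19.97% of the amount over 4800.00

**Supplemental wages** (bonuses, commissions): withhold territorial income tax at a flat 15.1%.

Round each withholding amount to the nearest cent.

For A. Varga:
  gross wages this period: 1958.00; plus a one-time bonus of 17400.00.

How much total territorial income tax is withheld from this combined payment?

Territorial Income Tax: taxable = 1958.00
  9.77% × 1958.00 = 191.30
Supplemental (15.1% flat on bonus): 15.1% × 17400.00 = 2627.40
Total territorial income tax: 191.30 + 2627.40 = 2818.70

2818.70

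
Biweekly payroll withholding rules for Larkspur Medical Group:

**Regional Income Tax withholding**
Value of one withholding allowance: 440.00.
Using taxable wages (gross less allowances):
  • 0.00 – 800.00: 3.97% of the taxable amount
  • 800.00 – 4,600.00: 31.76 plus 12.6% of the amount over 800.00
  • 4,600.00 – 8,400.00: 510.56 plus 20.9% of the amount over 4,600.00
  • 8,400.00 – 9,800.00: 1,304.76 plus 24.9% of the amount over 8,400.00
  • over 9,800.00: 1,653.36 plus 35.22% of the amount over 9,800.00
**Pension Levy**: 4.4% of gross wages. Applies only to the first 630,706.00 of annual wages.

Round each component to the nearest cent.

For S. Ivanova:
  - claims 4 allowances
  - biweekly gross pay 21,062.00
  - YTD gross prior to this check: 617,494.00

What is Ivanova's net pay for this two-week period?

15,480.71

Regional Income Tax: taxable = 21,062.00 − 4×440.00 = 19,302.00
  1,653.36 + 35.22% × (19,302.00 − 9,800.00) = 1,653.36 + 35.22% × 9,502.00 = 4,999.96
Pension Levy: cap 630,706.00 − YTD 617,494.00 = 13,212.00 subject; 4.4% × 13,212.00 = 581.33
Total withheld: 4,999.96 + 581.33 = 5,581.29
Net pay: 21,062.00 − 5,581.29 = 15,480.71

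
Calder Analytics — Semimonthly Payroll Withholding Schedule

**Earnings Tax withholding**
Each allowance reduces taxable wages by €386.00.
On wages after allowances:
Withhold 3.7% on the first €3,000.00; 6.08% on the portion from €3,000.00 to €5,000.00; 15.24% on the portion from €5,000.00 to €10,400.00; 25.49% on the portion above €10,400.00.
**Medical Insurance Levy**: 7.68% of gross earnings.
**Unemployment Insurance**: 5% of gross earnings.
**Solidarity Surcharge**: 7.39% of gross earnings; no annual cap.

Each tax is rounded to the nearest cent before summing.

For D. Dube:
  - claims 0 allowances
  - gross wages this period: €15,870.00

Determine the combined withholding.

Earnings Tax: taxable = €15,870.00
  €1,055.56 + 25.49% × (€15,870.00 − €10,400.00) = €1,055.56 + 25.49% × €5,470.00 = €2,449.86
Medical Insurance Levy: 7.68% × €15,870.00 = €1,218.82
Unemployment Insurance: 5% × €15,870.00 = €793.50
Solidarity Surcharge: 7.39% × €15,870.00 = €1,172.79
Total: €2,449.86 + €1,218.82 + €793.50 + €1,172.79 = €5,634.97

€5,634.97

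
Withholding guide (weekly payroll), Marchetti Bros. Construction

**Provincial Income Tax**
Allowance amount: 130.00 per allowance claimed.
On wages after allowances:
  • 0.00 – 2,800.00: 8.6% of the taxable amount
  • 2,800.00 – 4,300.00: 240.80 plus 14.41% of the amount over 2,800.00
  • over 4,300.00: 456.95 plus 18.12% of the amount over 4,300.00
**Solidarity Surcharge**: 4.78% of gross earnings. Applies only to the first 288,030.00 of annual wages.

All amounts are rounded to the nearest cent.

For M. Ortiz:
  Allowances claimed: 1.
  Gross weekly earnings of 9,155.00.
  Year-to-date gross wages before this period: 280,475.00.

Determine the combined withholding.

1,674.25

Provincial Income Tax: taxable = 9,155.00 − 1×130.00 = 9,025.00
  456.95 + 18.12% × (9,025.00 − 4,300.00) = 456.95 + 18.12% × 4,725.00 = 1,313.12
Solidarity Surcharge: cap 288,030.00 − YTD 280,475.00 = 7,555.00 subject; 4.78% × 7,555.00 = 361.13
Total: 1,313.12 + 361.13 = 1,674.25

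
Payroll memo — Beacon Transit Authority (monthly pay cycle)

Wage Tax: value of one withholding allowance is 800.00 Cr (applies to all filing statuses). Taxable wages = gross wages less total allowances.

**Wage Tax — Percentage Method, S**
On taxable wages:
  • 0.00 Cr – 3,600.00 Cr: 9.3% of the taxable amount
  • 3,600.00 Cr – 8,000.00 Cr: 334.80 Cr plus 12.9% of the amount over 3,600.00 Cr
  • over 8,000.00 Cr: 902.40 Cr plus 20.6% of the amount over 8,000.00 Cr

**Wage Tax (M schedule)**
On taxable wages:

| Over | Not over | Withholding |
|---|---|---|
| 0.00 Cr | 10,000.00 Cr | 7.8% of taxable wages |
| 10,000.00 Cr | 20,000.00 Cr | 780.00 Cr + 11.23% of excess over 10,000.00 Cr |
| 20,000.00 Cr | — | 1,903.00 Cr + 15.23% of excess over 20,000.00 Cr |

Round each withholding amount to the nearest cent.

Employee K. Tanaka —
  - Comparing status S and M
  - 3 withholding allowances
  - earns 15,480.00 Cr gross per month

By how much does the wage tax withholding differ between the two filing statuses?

823.00 Cr

Wage Tax (S): taxable = 15,480.00 Cr − 3×800.00 Cr = 13,080.00 Cr
  902.40 Cr + 20.6% × (13,080.00 Cr − 8,000.00 Cr) = 902.40 Cr + 20.6% × 5,080.00 Cr = 1,948.88 Cr
Wage Tax (M): taxable = 15,480.00 Cr − 3×800.00 Cr = 13,080.00 Cr
  780.00 Cr + 11.23% × (13,080.00 Cr − 10,000.00 Cr) = 780.00 Cr + 11.23% × 3,080.00 Cr = 1,125.88 Cr
Difference: |1,948.88 Cr − 1,125.88 Cr| = 823.00 Cr (higher under S)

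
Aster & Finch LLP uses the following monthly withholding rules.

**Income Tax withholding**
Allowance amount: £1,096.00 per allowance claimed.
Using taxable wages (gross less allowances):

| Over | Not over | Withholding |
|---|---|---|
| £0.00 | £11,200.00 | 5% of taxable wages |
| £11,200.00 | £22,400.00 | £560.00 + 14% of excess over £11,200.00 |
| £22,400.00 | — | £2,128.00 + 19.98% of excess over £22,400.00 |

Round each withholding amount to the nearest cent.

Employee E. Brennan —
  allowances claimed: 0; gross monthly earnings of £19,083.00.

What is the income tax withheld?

£1,663.62

Income Tax: taxable = £19,083.00
  £560.00 + 14% × (£19,083.00 − £11,200.00) = £560.00 + 14% × £7,883.00 = £1,663.62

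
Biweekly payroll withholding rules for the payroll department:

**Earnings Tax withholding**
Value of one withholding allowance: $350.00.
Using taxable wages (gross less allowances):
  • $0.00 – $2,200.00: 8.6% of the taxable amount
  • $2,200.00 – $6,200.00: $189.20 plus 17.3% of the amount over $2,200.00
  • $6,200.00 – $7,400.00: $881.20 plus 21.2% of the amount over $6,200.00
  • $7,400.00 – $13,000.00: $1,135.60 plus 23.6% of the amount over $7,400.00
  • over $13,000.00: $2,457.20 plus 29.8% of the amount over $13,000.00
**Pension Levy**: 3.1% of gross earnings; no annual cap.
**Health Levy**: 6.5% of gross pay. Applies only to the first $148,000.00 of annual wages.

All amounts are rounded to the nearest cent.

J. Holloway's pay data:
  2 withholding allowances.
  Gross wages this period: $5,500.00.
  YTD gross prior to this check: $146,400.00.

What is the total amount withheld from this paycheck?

$913.50

Earnings Tax: taxable = $5,500.00 − 2×$350.00 = $4,800.00
  $189.20 + 17.3% × ($4,800.00 − $2,200.00) = $189.20 + 17.3% × $2,600.00 = $639.00
Pension Levy: 3.1% × $5,500.00 = $170.50
Health Levy: cap $148,000.00 − YTD $146,400.00 = $1,600.00 subject; 6.5% × $1,600.00 = $104.00
Total: $639.00 + $170.50 + $104.00 = $913.50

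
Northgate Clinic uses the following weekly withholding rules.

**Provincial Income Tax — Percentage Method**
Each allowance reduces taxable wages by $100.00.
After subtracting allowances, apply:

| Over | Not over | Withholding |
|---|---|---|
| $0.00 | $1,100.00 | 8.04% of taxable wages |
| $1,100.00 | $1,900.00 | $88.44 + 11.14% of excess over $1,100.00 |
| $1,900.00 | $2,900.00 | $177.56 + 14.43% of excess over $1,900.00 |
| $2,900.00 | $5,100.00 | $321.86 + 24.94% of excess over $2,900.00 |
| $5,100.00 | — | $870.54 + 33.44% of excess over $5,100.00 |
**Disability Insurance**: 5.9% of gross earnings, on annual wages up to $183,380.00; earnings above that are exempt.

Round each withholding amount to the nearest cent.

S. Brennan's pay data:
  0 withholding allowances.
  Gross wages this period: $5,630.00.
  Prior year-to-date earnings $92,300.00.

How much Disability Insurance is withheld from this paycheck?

$332.17

Disability Insurance: 5.9% × $5,630.00 = $332.17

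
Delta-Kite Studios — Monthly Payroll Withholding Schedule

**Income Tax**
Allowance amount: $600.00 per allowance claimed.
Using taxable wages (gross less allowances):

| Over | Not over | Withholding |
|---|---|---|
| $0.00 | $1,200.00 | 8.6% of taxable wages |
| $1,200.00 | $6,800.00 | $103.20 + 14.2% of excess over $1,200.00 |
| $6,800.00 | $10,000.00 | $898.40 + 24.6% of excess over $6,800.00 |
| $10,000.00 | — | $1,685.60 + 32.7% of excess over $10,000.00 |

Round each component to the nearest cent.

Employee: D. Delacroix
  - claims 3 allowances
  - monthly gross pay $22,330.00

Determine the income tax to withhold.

Income Tax: taxable = $22,330.00 − 3×$600.00 = $20,530.00
  $1,685.60 + 32.7% × ($20,530.00 − $10,000.00) = $1,685.60 + 32.7% × $10,530.00 = $5,128.91

$5,128.91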